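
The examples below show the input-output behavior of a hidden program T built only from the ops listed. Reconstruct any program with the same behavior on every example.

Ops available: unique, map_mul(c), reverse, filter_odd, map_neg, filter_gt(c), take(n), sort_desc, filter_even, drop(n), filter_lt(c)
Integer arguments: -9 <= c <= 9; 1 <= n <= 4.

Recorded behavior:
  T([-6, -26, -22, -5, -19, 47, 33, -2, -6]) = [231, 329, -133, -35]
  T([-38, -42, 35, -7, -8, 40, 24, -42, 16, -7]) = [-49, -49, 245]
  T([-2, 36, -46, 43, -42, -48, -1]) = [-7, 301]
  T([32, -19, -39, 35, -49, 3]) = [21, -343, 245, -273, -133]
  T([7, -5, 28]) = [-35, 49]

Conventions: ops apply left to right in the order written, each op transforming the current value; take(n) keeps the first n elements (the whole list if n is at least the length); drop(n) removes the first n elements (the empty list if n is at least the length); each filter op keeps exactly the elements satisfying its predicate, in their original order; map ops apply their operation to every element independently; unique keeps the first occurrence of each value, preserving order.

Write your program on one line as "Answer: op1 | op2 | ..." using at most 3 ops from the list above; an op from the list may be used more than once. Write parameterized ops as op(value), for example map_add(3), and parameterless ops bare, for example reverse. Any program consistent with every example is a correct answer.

filter_odd | reverse | map_mul(7)

Check, running the answer program on each example:
  [-6, -26, -22, -5, -19, 47, 33, -2, -6] -> [-5, -19, 47, 33] -> [33, 47, -19, -5] -> [231, 329, -133, -35]
  [-38, -42, 35, -7, -8, 40, 24, -42, 16, -7] -> [35, -7, -7] -> [-7, -7, 35] -> [-49, -49, 245]
  [-2, 36, -46, 43, -42, -48, -1] -> [43, -1] -> [-1, 43] -> [-7, 301]
  [32, -19, -39, 35, -49, 3] -> [-19, -39, 35, -49, 3] -> [3, -49, 35, -39, -19] -> [21, -343, 245, -273, -133]
  [7, -5, 28] -> [7, -5] -> [-5, 7] -> [-35, 49]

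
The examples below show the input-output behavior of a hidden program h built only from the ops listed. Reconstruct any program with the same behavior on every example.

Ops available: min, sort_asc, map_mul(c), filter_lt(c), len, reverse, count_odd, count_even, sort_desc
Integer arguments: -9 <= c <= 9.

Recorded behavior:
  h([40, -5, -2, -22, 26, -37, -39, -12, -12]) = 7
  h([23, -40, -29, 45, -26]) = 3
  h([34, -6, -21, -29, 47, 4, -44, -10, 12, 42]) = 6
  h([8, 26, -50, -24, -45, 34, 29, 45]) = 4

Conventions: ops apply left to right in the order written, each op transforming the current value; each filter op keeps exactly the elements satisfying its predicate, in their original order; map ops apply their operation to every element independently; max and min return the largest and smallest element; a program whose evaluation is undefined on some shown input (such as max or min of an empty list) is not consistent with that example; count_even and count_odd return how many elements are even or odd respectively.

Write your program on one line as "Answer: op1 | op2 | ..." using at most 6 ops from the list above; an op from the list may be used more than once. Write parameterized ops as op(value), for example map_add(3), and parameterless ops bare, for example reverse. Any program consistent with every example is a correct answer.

filter_lt(9) | reverse | map_mul(-1) | sort_desc | len

Check, running the answer program on each example:
  [40, -5, -2, -22, 26, -37, -39, -12, -12] -> [-5, -2, -22, -37, -39, -12, -12] -> [-12, -12, -39, -37, -22, -2, -5] -> [12, 12, 39, 37, 22, 2, 5] -> [39, 37, 22, 12, 12, 5, 2] -> 7
  [23, -40, -29, 45, -26] -> [-40, -29, -26] -> [-26, -29, -40] -> [26, 29, 40] -> [40, 29, 26] -> 3
  [34, -6, -21, -29, 47, 4, -44, -10, 12, 42] -> [-6, -21, -29, 4, -44, -10] -> [-10, -44, 4, -29, -21, -6] -> [10, 44, -4, 29, 21, 6] -> [44, 29, 21, 10, 6, -4] -> 6
  [8, 26, -50, -24, -45, 34, 29, 45] -> [8, -50, -24, -45] -> [-45, -24, -50, 8] -> [45, 24, 50, -8] -> [50, 45, 24, -8] -> 4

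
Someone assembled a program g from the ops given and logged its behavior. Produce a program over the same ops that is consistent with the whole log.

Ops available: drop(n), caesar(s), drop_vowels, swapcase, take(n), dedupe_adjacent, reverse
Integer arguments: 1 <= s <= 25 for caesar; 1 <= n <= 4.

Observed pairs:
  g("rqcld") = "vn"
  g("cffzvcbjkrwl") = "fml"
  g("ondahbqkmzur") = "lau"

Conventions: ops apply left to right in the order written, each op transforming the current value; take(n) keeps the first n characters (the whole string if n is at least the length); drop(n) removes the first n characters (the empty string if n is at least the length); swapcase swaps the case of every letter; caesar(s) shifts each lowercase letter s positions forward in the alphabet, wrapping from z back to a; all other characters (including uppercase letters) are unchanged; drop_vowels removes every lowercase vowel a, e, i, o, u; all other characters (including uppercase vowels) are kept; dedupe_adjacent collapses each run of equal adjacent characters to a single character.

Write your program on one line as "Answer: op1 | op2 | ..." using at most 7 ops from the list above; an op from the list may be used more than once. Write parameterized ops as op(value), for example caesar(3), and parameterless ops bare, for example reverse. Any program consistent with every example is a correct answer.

dedupe_adjacent | drop_vowels | caesar(20) | drop(3) | caesar(16) | take(3)

Check, running the answer program on each example:
  "rqcld" -> "rqcld" -> "rqcld" -> "lkwfx" -> "fx" -> "vn" -> "vn"
  "cffzvcbjkrwl" -> "cfzvcbjkrwl" -> "cfzvcbjkrwl" -> "wztpwvdelqf" -> "pwvdelqf" -> "fmltubgv" -> "fml"
  "ondahbqkmzur" -> "ondahbqkmzur" -> "ndhbqkmzr" -> "hxbvkegtl" -> "vkegtl" -> "lauwjb" -> "lau"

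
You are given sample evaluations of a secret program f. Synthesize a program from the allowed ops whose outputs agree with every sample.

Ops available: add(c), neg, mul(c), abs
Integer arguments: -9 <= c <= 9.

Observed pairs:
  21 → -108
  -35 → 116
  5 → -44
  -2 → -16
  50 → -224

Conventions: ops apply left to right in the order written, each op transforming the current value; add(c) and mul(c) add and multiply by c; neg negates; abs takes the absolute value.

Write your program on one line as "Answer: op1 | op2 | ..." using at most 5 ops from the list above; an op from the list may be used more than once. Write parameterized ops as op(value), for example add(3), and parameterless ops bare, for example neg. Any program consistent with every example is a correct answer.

add(4) | mul(-4) | add(-1) | add(-7)

Check, running the answer program on each example:
  21 -> 25 -> -100 -> -101 -> -108
  -35 -> -31 -> 124 -> 123 -> 116
  5 -> 9 -> -36 -> -37 -> -44
  -2 -> 2 -> -8 -> -9 -> -16
  50 -> 54 -> -216 -> -217 -> -224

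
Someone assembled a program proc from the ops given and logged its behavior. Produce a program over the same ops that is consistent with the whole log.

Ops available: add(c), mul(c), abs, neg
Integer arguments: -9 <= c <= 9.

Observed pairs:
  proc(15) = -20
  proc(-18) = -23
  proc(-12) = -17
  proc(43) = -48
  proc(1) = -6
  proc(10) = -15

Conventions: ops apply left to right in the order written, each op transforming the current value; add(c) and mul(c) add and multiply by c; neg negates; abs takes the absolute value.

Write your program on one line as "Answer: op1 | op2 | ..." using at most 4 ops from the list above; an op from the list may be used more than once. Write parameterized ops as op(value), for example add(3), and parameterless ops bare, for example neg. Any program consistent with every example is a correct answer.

abs | neg | add(-5)

Check, running the answer program on each example:
  15 -> 15 -> -15 -> -20
  -18 -> 18 -> -18 -> -23
  -12 -> 12 -> -12 -> -17
  43 -> 43 -> -43 -> -48
  1 -> 1 -> -1 -> -6
  10 -> 10 -> -10 -> -15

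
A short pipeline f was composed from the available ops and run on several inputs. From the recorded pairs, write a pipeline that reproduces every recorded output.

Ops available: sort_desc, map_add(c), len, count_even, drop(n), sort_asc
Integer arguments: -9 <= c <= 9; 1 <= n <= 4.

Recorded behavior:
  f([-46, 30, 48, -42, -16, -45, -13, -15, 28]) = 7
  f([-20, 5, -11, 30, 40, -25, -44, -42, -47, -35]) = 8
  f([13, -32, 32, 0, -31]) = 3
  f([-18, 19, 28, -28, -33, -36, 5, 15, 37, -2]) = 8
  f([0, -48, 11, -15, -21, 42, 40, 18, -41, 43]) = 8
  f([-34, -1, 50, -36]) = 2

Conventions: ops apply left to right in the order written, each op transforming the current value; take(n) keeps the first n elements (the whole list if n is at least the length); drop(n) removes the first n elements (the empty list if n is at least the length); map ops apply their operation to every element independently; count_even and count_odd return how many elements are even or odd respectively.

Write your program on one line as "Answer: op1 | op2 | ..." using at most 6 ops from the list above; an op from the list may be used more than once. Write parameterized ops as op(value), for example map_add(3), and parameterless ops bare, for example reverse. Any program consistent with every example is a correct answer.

sort_desc | map_add(-8) | map_add(-3) | drop(2) | len

Check, running the answer program on each example:
  [-46, 30, 48, -42, -16, -45, -13, -15, 28] -> [48, 30, 28, -13, -15, -16, -42, -45, -46] -> [40, 22, 20, -21, -23, -24, -50, -53, -54] -> [37, 19, 17, -24, -26, -27, -53, -56, -57] -> [17, -24, -26, -27, -53, -56, -57] -> 7
  [-20, 5, -11, 30, 40, -25, -44, -42, -47, -35] -> [40, 30, 5, -11, -20, -25, -35, -42, -44, -47] -> [32, 22, -3, -19, -28, -33, -43, -50, -52, -55] -> [29, 19, -6, -22, -31, -36, -46, -53, -55, -58] -> [-6, -22, -31, -36, -46, -53, -55, -58] -> 8
  [13, -32, 32, 0, -31] -> [32, 13, 0, -31, -32] -> [24, 5, -8, -39, -40] -> [21, 2, -11, -42, -43] -> [-11, -42, -43] -> 3
  [-18, 19, 28, -28, -33, -36, 5, 15, 37, -2] -> [37, 28, 19, 15, 5, -2, -18, -28, -33, -36] -> [29, 20, 11, 7, -3, -10, -26, -36, -41, -44] -> [26, 17, 8, 4, -6, -13, -29, -39, -44, -47] -> [8, 4, -6, -13, -29, -39, -44, -47] -> 8
  [0, -48, 11, -15, -21, 42, 40, 18, -41, 43] -> [43, 42, 40, 18, 11, 0, -15, -21, -41, -48] -> [35, 34, 32, 10, 3, -8, -23, -29, -49, -56] -> [32, 31, 29, 7, 0, -11, -26, -32, -52, -59] -> [29, 7, 0, -11, -26, -32, -52, -59] -> 8
  [-34, -1, 50, -36] -> [50, -1, -34, -36] -> [42, -9, -42, -44] -> [39, -12, -45, -47] -> [-45, -47] -> 2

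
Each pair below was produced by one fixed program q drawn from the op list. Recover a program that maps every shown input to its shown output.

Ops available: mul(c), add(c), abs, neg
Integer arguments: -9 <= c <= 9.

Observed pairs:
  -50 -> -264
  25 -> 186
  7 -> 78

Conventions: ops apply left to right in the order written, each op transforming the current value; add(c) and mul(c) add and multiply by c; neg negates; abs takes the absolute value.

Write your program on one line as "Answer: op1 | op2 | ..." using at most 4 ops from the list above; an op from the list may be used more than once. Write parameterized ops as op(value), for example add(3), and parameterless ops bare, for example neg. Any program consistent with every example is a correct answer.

add(8) | add(-2) | neg | mul(-6)

Check, running the answer program on each example:
  -50 -> -42 -> -44 -> 44 -> -264
  25 -> 33 -> 31 -> -31 -> 186
  7 -> 15 -> 13 -> -13 -> 78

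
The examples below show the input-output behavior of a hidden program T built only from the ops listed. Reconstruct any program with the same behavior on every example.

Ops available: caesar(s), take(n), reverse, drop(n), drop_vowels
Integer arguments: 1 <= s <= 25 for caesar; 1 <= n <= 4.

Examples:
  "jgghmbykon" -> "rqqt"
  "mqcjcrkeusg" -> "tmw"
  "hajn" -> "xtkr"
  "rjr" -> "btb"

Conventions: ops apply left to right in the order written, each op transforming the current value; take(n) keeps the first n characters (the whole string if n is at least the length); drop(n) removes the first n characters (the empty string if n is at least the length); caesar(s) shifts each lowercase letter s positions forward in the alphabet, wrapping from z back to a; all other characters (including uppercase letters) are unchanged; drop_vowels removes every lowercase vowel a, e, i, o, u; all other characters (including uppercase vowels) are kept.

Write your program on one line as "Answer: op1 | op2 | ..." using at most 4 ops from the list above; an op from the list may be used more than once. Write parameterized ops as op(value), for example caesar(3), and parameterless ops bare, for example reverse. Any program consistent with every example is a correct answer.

take(4) | caesar(10) | reverse | drop_vowels

Check, running the answer program on each example:
  "jgghmbykon" -> "jggh" -> "tqqr" -> "rqqt" -> "rqqt"
  "mqcjcrkeusg" -> "mqcj" -> "wamt" -> "tmaw" -> "tmw"
  "hajn" -> "hajn" -> "rktx" -> "xtkr" -> "xtkr"
  "rjr" -> "rjr" -> "btb" -> "btb" -> "btb"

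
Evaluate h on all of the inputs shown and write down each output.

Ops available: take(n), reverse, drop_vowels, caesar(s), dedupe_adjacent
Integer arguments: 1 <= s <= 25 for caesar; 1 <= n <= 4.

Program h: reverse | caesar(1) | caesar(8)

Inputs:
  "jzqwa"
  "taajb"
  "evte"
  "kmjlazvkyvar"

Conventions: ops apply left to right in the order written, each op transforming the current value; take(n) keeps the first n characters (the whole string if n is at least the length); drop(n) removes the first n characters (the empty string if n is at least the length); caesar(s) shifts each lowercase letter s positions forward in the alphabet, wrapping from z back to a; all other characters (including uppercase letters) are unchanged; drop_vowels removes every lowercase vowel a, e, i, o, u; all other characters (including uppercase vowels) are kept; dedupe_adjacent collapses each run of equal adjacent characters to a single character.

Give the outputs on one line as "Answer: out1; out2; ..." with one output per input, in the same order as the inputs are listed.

"jfzis"; "ksjjc"; "ncen"; "ajehteijusvt"

Execution, op by op:
  "jzqwa" -> "awqzj" -> "bxrak" -> "jfzis"
  "taajb" -> "bjaat" -> "ckbbu" -> "ksjjc"
  "evte" -> "etve" -> "fuwf" -> "ncen"
  "kmjlazvkyvar" -> "ravykvzaljmk" -> "sbwzlwabmknl" -> "ajehteijusvt"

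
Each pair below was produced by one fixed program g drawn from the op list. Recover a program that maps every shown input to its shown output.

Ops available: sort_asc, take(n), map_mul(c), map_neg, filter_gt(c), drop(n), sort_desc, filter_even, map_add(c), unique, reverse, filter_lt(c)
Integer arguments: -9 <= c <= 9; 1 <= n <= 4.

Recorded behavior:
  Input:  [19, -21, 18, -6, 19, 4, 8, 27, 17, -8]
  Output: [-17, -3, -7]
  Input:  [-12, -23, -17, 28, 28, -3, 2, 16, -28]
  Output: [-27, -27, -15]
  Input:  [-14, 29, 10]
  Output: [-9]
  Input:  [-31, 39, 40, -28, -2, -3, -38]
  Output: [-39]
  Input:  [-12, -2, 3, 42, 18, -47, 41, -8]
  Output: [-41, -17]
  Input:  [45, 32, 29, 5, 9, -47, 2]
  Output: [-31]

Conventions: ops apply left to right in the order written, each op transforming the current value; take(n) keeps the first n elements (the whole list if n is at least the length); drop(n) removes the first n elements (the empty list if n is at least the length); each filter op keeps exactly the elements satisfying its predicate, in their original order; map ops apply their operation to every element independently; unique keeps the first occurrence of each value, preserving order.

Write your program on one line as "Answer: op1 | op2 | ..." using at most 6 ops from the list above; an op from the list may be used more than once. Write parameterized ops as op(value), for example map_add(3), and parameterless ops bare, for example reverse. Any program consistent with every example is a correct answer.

filter_even | map_neg | map_add(1) | filter_lt(6) | filter_lt(-2)

Check, running the answer program on each example:
  [19, -21, 18, -6, 19, 4, 8, 27, 17, -8] -> [18, -6, 4, 8, -8] -> [-18, 6, -4, -8, 8] -> [-17, 7, -3, -7, 9] -> [-17, -3, -7] -> [-17, -3, -7]
  [-12, -23, -17, 28, 28, -3, 2, 16, -28] -> [-12, 28, 28, 2, 16, -28] -> [12, -28, -28, -2, -16, 28] -> [13, -27, -27, -1, -15, 29] -> [-27, -27, -1, -15] -> [-27, -27, -15]
  [-14, 29, 10] -> [-14, 10] -> [14, -10] -> [15, -9] -> [-9] -> [-9]
  [-31, 39, 40, -28, -2, -3, -38] -> [40, -28, -2, -38] -> [-40, 28, 2, 38] -> [-39, 29, 3, 39] -> [-39, 3] -> [-39]
  [-12, -2, 3, 42, 18, -47, 41, -8] -> [-12, -2, 42, 18, -8] -> [12, 2, -42, -18, 8] -> [13, 3, -41, -17, 9] -> [3, -41, -17] -> [-41, -17]
  [45, 32, 29, 5, 9, -47, 2] -> [32, 2] -> [-32, -2] -> [-31, -1] -> [-31, -1] -> [-31]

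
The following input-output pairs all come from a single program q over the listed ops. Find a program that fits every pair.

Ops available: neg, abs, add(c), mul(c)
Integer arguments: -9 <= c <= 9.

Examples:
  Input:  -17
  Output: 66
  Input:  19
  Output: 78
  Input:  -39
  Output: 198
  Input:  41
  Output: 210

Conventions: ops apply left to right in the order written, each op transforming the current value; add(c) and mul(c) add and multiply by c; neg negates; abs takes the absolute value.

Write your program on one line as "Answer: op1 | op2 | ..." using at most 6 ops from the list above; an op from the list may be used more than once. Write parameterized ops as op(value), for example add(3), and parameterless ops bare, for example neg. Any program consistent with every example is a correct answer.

abs | add(-9) | add(3) | mul(-6) | neg

Check, running the answer program on each example:
  -17 -> 17 -> 8 -> 11 -> -66 -> 66
  19 -> 19 -> 10 -> 13 -> -78 -> 78
  -39 -> 39 -> 30 -> 33 -> -198 -> 198
  41 -> 41 -> 32 -> 35 -> -210 -> 210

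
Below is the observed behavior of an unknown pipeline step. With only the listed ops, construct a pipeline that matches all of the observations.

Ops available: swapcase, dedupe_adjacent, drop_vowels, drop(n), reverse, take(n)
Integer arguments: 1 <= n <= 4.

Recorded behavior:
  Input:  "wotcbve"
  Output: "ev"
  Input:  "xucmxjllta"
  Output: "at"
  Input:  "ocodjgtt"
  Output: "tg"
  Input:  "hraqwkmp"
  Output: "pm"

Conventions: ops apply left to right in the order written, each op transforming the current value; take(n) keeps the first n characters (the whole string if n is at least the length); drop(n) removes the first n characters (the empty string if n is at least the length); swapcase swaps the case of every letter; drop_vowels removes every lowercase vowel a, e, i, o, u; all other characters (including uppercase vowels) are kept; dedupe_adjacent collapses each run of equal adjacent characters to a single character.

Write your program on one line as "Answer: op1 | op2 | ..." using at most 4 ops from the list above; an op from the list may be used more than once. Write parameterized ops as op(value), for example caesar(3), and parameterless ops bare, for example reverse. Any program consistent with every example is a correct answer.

drop(1) | dedupe_adjacent | reverse | take(2)

Check, running the answer program on each example:
  "wotcbve" -> "otcbve" -> "otcbve" -> "evbcto" -> "ev"
  "xucmxjllta" -> "ucmxjllta" -> "ucmxjlta" -> "atljxmcu" -> "at"
  "ocodjgtt" -> "codjgtt" -> "codjgt" -> "tgjdoc" -> "tg"
  "hraqwkmp" -> "raqwkmp" -> "raqwkmp" -> "pmkwqar" -> "pm"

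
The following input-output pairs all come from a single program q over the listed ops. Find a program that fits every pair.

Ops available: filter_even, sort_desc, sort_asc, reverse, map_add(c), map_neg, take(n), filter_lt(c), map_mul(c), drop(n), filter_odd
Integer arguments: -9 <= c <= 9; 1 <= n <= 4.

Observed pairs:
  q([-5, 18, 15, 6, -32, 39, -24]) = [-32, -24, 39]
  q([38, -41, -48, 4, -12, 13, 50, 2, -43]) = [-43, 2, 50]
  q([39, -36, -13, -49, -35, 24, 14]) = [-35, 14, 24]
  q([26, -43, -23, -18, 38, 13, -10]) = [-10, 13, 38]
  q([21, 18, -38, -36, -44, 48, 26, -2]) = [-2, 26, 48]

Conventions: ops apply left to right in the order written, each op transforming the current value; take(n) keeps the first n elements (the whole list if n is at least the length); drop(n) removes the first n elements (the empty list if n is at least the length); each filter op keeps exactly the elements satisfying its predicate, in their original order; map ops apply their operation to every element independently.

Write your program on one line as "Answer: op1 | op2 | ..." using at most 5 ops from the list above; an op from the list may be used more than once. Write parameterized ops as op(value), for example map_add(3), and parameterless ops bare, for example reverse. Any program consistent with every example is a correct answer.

reverse | take(3) | reverse | sort_asc

Check, running the answer program on each example:
  [-5, 18, 15, 6, -32, 39, -24] -> [-24, 39, -32, 6, 15, 18, -5] -> [-24, 39, -32] -> [-32, 39, -24] -> [-32, -24, 39]
  [38, -41, -48, 4, -12, 13, 50, 2, -43] -> [-43, 2, 50, 13, -12, 4, -48, -41, 38] -> [-43, 2, 50] -> [50, 2, -43] -> [-43, 2, 50]
  [39, -36, -13, -49, -35, 24, 14] -> [14, 24, -35, -49, -13, -36, 39] -> [14, 24, -35] -> [-35, 24, 14] -> [-35, 14, 24]
  [26, -43, -23, -18, 38, 13, -10] -> [-10, 13, 38, -18, -23, -43, 26] -> [-10, 13, 38] -> [38, 13, -10] -> [-10, 13, 38]
  [21, 18, -38, -36, -44, 48, 26, -2] -> [-2, 26, 48, -44, -36, -38, 18, 21] -> [-2, 26, 48] -> [48, 26, -2] -> [-2, 26, 48]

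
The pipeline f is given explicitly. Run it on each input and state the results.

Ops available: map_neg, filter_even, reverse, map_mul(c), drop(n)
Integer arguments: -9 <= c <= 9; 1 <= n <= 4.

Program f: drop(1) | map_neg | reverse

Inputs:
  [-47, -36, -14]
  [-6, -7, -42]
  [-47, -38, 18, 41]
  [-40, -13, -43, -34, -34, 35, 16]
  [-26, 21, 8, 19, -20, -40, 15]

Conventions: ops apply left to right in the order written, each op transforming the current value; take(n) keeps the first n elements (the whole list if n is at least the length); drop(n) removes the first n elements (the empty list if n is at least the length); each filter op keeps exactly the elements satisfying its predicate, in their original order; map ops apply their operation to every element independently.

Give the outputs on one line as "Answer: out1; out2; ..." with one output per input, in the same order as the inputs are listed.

Execution, op by op:
  [-47, -36, -14] -> [-36, -14] -> [36, 14] -> [14, 36]
  [-6, -7, -42] -> [-7, -42] -> [7, 42] -> [42, 7]
  [-47, -38, 18, 41] -> [-38, 18, 41] -> [38, -18, -41] -> [-41, -18, 38]
  [-40, -13, -43, -34, -34, 35, 16] -> [-13, -43, -34, -34, 35, 16] -> [13, 43, 34, 34, -35, -16] -> [-16, -35, 34, 34, 43, 13]
  [-26, 21, 8, 19, -20, -40, 15] -> [21, 8, 19, -20, -40, 15] -> [-21, -8, -19, 20, 40, -15] -> [-15, 40, 20, -19, -8, -21]

[14, 36]; [42, 7]; [-41, -18, 38]; [-16, -35, 34, 34, 43, 13]; [-15, 40, 20, -19, -8, -21]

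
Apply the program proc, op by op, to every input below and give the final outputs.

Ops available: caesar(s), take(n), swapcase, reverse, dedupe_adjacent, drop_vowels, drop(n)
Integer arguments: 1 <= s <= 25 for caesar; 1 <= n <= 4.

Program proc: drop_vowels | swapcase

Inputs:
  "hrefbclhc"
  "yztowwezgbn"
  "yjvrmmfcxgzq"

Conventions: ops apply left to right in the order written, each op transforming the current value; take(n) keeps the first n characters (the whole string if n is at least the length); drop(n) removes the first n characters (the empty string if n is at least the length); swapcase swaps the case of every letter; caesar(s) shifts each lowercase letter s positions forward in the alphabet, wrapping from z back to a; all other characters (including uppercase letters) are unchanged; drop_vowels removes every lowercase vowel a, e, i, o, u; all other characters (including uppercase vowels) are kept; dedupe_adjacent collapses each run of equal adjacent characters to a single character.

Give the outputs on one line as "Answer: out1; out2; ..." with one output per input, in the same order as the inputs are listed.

"HRFBCLHC"; "YZTWWZGBN"; "YJVRMMFCXGZQ"

Execution, op by op:
  "hrefbclhc" -> "hrfbclhc" -> "HRFBCLHC"
  "yztowwezgbn" -> "yztwwzgbn" -> "YZTWWZGBN"
  "yjvrmmfcxgzq" -> "yjvrmmfcxgzq" -> "YJVRMMFCXGZQ"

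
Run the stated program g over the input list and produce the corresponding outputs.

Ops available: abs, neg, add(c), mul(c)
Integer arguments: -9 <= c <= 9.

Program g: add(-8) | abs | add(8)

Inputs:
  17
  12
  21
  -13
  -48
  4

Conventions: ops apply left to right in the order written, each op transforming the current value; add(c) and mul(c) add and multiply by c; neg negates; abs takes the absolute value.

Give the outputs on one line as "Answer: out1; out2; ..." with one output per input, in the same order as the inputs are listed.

17; 12; 21; 29; 64; 12

Execution, op by op:
  17 -> 9 -> 9 -> 17
  12 -> 4 -> 4 -> 12
  21 -> 13 -> 13 -> 21
  -13 -> -21 -> 21 -> 29
  -48 -> -56 -> 56 -> 64
  4 -> -4 -> 4 -> 12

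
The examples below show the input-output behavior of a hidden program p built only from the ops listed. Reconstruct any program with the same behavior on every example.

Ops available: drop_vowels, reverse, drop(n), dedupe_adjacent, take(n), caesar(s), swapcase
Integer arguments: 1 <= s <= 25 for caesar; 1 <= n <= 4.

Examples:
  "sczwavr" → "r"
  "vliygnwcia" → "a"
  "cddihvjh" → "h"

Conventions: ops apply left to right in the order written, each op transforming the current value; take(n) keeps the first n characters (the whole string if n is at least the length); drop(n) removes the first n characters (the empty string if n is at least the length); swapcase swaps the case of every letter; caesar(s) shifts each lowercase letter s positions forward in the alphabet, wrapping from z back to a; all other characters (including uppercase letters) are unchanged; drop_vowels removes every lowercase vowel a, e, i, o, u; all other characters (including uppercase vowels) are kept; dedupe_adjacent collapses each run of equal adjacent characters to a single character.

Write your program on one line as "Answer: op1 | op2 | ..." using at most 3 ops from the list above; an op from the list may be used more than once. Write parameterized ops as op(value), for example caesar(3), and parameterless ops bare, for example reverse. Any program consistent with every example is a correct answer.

reverse | take(4) | take(1)

Check, running the answer program on each example:
  "sczwavr" -> "rvawzcs" -> "rvaw" -> "r"
  "vliygnwcia" -> "aicwngyilv" -> "aicw" -> "a"
  "cddihvjh" -> "hjvhiddc" -> "hjvh" -> "h"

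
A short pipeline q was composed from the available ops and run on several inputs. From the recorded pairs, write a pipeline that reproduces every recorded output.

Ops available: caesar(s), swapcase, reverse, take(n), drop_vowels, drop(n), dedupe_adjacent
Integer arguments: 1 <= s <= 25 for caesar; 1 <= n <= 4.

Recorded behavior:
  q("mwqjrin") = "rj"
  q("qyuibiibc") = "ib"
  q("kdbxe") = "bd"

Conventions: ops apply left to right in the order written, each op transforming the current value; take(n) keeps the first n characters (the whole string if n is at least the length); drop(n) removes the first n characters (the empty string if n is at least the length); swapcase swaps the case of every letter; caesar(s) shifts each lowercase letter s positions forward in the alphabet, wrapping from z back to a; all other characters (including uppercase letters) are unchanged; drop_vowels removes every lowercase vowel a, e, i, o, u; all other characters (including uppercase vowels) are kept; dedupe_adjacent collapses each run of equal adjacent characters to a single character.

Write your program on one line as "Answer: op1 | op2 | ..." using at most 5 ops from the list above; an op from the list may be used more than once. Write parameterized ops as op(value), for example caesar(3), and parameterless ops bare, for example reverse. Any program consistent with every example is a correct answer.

reverse | dedupe_adjacent | take(4) | drop(2)

Check, running the answer program on each example:
  "mwqjrin" -> "nirjqwm" -> "nirjqwm" -> "nirj" -> "rj"
  "qyuibiibc" -> "cbiibiuyq" -> "cbibiuyq" -> "cbib" -> "ib"
  "kdbxe" -> "exbdk" -> "exbdk" -> "exbd" -> "bd"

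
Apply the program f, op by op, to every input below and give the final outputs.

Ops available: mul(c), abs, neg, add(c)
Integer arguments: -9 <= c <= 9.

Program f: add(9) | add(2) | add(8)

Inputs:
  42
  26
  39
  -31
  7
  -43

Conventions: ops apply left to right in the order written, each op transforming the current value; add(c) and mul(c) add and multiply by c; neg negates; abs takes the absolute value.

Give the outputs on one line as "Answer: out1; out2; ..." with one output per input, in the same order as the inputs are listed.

61; 45; 58; -12; 26; -24

Execution, op by op:
  42 -> 51 -> 53 -> 61
  26 -> 35 -> 37 -> 45
  39 -> 48 -> 50 -> 58
  -31 -> -22 -> -20 -> -12
  7 -> 16 -> 18 -> 26
  -43 -> -34 -> -32 -> -24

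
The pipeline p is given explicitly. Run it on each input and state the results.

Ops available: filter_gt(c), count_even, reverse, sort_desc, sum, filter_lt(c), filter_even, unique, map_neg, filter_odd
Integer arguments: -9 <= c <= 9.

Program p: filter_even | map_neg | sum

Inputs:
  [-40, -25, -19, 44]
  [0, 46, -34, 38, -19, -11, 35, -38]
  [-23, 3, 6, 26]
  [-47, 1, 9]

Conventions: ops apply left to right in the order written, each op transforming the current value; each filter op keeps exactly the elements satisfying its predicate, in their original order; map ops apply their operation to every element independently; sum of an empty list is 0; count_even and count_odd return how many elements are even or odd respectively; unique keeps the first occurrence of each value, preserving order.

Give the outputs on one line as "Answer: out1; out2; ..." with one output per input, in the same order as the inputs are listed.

Execution, op by op:
  [-40, -25, -19, 44] -> [-40, 44] -> [40, -44] -> -4
  [0, 46, -34, 38, -19, -11, 35, -38] -> [0, 46, -34, 38, -38] -> [0, -46, 34, -38, 38] -> -12
  [-23, 3, 6, 26] -> [6, 26] -> [-6, -26] -> -32
  [-47, 1, 9] -> [] -> [] -> 0

-4; -12; -32; 0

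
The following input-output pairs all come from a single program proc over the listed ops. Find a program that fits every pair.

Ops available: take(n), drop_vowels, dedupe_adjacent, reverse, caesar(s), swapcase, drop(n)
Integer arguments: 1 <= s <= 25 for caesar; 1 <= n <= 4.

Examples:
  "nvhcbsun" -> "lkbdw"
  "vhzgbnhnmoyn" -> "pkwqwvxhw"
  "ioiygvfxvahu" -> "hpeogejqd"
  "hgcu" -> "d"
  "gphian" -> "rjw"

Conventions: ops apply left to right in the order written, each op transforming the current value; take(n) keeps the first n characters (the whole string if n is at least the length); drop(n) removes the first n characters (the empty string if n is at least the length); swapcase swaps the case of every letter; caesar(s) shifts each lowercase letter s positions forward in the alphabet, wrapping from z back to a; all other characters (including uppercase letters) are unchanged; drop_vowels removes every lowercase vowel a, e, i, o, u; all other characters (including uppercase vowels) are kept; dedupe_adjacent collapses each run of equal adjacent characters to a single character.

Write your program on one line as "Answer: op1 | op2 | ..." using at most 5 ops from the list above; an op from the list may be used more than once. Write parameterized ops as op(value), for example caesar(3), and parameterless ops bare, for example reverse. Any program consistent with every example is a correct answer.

drop(3) | reverse | caesar(9) | reverse

Check, running the answer program on each example:
  "nvhcbsun" -> "cbsun" -> "nusbc" -> "wdbkl" -> "lkbdw"
  "vhzgbnhnmoyn" -> "gbnhnmoyn" -> "nyomnhnbg" -> "whxvwqwkp" -> "pkwqwvxhw"
  "ioiygvfxvahu" -> "ygvfxvahu" -> "uhavxfvgy" -> "dqjegoeph" -> "hpeogejqd"
  "hgcu" -> "u" -> "u" -> "d" -> "d"
  "gphian" -> "ian" -> "nai" -> "wjr" -> "rjw"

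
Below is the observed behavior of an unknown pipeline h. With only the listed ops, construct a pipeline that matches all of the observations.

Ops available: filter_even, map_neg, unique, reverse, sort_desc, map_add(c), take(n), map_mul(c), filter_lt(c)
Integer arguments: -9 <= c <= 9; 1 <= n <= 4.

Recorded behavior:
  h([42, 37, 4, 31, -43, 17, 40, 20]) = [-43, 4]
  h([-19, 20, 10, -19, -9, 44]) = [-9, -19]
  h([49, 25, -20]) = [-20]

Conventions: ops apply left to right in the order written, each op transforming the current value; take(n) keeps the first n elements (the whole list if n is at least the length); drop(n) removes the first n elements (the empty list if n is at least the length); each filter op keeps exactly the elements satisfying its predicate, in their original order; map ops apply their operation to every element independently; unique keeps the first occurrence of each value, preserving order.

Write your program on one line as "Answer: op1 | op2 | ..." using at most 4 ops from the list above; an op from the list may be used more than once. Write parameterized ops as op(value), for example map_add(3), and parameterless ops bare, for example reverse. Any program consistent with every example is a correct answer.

unique | filter_lt(5) | reverse

Check, running the answer program on each example:
  [42, 37, 4, 31, -43, 17, 40, 20] -> [42, 37, 4, 31, -43, 17, 40, 20] -> [4, -43] -> [-43, 4]
  [-19, 20, 10, -19, -9, 44] -> [-19, 20, 10, -9, 44] -> [-19, -9] -> [-9, -19]
  [49, 25, -20] -> [49, 25, -20] -> [-20] -> [-20]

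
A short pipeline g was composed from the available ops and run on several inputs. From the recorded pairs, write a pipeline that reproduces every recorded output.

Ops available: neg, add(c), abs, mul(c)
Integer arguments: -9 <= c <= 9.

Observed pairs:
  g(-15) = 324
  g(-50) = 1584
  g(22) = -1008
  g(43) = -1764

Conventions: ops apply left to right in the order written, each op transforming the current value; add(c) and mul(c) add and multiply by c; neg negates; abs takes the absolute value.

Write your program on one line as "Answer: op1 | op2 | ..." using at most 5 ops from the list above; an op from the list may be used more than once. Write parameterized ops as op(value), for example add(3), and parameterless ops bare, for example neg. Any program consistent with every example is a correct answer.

add(6) | neg | mul(9) | mul(4)

Check, running the answer program on each example:
  -15 -> -9 -> 9 -> 81 -> 324
  -50 -> -44 -> 44 -> 396 -> 1584
  22 -> 28 -> -28 -> -252 -> -1008
  43 -> 49 -> -49 -> -441 -> -1764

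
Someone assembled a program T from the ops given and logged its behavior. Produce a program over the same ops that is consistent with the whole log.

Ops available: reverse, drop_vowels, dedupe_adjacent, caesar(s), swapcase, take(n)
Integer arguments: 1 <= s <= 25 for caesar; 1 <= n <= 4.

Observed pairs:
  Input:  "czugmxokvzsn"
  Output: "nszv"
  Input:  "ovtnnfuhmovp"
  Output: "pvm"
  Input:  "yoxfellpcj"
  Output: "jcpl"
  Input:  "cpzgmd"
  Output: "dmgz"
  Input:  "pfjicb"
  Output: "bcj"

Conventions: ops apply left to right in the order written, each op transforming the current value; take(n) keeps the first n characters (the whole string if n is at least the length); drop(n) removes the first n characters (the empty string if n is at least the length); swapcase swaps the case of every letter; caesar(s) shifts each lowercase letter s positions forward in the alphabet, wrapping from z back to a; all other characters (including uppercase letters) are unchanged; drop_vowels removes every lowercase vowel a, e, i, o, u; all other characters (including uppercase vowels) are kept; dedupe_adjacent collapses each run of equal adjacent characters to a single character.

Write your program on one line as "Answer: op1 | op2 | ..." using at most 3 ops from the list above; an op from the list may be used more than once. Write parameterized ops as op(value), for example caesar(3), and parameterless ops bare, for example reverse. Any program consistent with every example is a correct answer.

reverse | take(4) | drop_vowels

Check, running the answer program on each example:
  "czugmxokvzsn" -> "nszvkoxmguzc" -> "nszv" -> "nszv"
  "ovtnnfuhmovp" -> "pvomhufnntvo" -> "pvom" -> "pvm"
  "yoxfellpcj" -> "jcpllefxoy" -> "jcpl" -> "jcpl"
  "cpzgmd" -> "dmgzpc" -> "dmgz" -> "dmgz"
  "pfjicb" -> "bcijfp" -> "bcij" -> "bcj"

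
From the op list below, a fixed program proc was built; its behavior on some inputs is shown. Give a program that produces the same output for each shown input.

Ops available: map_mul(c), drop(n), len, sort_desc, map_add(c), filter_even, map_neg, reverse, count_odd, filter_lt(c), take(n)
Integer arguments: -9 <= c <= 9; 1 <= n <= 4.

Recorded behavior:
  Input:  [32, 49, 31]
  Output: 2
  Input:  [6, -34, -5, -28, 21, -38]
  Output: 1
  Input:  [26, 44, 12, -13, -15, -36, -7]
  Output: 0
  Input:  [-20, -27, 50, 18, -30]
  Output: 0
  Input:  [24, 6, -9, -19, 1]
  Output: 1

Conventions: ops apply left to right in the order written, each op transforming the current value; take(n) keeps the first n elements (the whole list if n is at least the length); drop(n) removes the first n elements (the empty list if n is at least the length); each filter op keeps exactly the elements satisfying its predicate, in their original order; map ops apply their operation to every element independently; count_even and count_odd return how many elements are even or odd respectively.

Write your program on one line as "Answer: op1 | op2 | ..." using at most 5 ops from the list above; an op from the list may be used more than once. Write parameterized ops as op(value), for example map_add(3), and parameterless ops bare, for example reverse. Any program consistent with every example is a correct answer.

map_mul(-7) | filter_lt(0) | map_mul(3) | count_odd

Check, running the answer program on each example:
  [32, 49, 31] -> [-224, -343, -217] -> [-224, -343, -217] -> [-672, -1029, -651] -> 2
  [6, -34, -5, -28, 21, -38] -> [-42, 238, 35, 196, -147, 266] -> [-42, -147] -> [-126, -441] -> 1
  [26, 44, 12, -13, -15, -36, -7] -> [-182, -308, -84, 91, 105, 252, 49] -> [-182, -308, -84] -> [-546, -924, -252] -> 0
  [-20, -27, 50, 18, -30] -> [140, 189, -350, -126, 210] -> [-350, -126] -> [-1050, -378] -> 0
  [24, 6, -9, -19, 1] -> [-168, -42, 63, 133, -7] -> [-168, -42, -7] -> [-504, -126, -21] -> 1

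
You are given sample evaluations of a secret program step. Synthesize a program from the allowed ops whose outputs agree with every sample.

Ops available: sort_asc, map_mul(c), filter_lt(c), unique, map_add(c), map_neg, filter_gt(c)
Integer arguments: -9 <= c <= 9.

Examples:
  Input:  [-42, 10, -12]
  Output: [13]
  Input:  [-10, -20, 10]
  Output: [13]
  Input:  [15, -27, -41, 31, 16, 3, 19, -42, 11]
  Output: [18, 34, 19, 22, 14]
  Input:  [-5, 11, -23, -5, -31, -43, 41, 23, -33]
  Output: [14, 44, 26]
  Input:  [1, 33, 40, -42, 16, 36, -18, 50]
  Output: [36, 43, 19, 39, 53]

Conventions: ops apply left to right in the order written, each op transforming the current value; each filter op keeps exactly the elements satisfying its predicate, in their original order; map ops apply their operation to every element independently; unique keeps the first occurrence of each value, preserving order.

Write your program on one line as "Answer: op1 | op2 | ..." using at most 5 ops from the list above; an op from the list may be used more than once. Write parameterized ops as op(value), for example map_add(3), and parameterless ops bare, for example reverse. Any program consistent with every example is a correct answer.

map_add(3) | map_neg | unique | map_neg | filter_gt(9)

Check, running the answer program on each example:
  [-42, 10, -12] -> [-39, 13, -9] -> [39, -13, 9] -> [39, -13, 9] -> [-39, 13, -9] -> [13]
  [-10, -20, 10] -> [-7, -17, 13] -> [7, 17, -13] -> [7, 17, -13] -> [-7, -17, 13] -> [13]
  [15, -27, -41, 31, 16, 3, 19, -42, 11] -> [18, -24, -38, 34, 19, 6, 22, -39, 14] -> [-18, 24, 38, -34, -19, -6, -22, 39, -14] -> [-18, 24, 38, -34, -19, -6, -22, 39, -14] -> [18, -24, -38, 34, 19, 6, 22, -39, 14] -> [18, 34, 19, 22, 14]
  [-5, 11, -23, -5, -31, -43, 41, 23, -33] -> [-2, 14, -20, -2, -28, -40, 44, 26, -30] -> [2, -14, 20, 2, 28, 40, -44, -26, 30] -> [2, -14, 20, 28, 40, -44, -26, 30] -> [-2, 14, -20, -28, -40, 44, 26, -30] -> [14, 44, 26]
  [1, 33, 40, -42, 16, 36, -18, 50] -> [4, 36, 43, -39, 19, 39, -15, 53] -> [-4, -36, -43, 39, -19, -39, 15, -53] -> [-4, -36, -43, 39, -19, -39, 15, -53] -> [4, 36, 43, -39, 19, 39, -15, 53] -> [36, 43, 19, 39, 53]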